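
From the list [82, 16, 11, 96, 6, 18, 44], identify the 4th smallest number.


Sort ascending: [6, 11, 16, 18, 44, 82, 96]
The 4th element (1-indexed) is at index 3.
Value = 18
Final answer: 18


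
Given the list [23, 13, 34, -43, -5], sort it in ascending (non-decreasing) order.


Original list: [23, 13, 34, -43, -5]
Repeatedly take the smallest remaining element:
  Remaining [23, 13, 34, -43, -5] -> smallest is -43
  Remaining [23, 13, 34, -5] -> smallest is -5
  Remaining [23, 13, 34] -> smallest is 13
  Remaining [23, 34] -> smallest is 23
  Remaining [34] -> smallest is 34
Collecting the picks in order gives the sorted list.
Final answer: [-43, -5, 13, 23, 34]


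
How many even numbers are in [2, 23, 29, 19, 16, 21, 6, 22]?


Check each element:
  2 is even
  23 is odd
  29 is odd
  19 is odd
  16 is even
  21 is odd
  6 is even
  22 is even
Evens: [2, 16, 6, 22]
Count of evens = 4
Final answer: 4


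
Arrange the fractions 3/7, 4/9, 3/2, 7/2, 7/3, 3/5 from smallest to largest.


Convert to decimal for comparison:
  3/7 = 0.4286
  4/9 = 0.4444
  3/2 = 1.5
  7/2 = 3.5
  7/3 = 2.3333
  3/5 = 0.6
Decimals in increasing order: 0.4286 < 0.4444 < 0.6 < 1.5 < 2.3333 < 3.5
Writing each back as its fraction gives the sorted order.
Final answer: 3/7, 4/9, 3/5, 3/2, 7/3, 7/2


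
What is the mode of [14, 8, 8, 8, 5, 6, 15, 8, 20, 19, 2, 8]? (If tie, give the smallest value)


Count the frequency of each value:
  2 appears 1 time(s)
  5 appears 1 time(s)
  6 appears 1 time(s)
  8 appears 5 time(s)
  14 appears 1 time(s)
  15 appears 1 time(s)
  19 appears 1 time(s)
  20 appears 1 time(s)
Maximum frequency is 5.
Only 8 reaches that frequency, so it is the mode.
Final answer: 8


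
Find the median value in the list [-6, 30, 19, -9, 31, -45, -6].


First, sort the list: [-45, -9, -6, -6, 19, 30, 31]
The list has 7 elements (odd count).
The middle index is 3 (0-based), and the element there is -6.
Final answer: -6


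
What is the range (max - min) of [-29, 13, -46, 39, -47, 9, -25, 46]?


Maximum value: 46
Minimum value: -47
Range = 46 - (-47) = 93
Final answer: 93


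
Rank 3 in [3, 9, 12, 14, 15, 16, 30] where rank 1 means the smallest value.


Sort ascending: [3, 9, 12, 14, 15, 16, 30]
Find 3 in the sorted list.
3 is at position 1 (1-indexed).
Final answer: 1


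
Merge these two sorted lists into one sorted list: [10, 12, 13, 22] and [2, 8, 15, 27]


List A: [10, 12, 13, 22]
List B: [2, 8, 15, 27]
Repeatedly compare the front elements and take the smaller:
  10 vs 2 -> take 2
  10 vs 8 -> take 8
  10 vs 15 -> take 10
  12 vs 15 -> take 12
  13 vs 15 -> take 13
  22 vs 15 -> take 15
  22 vs 27 -> take 22
  A is exhausted; append the rest of B: [27]
Final answer: [2, 8, 10, 12, 13, 15, 22, 27]


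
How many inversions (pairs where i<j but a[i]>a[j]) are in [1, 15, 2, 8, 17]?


For each element, count the later elements that are smaller than it:
  1 (index 0): smaller elements after it = [] -> 0
  15 (index 1): smaller elements after it = [2, 8] -> 2
  2 (index 2): smaller elements after it = [] -> 0
  8 (index 3): smaller elements after it = [] -> 0
Total inversions = 0 + 2 + 0 + 0 = 2
Final answer: 2


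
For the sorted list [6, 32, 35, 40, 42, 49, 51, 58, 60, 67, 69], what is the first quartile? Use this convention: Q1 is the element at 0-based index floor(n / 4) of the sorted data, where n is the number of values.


The list has n = 11 elements.
Q1 index = floor(11 / 4) = floor(2.75) = 2
Counting from index 0 in the sorted data, the element at index 2 is 35.
Final answer: 35


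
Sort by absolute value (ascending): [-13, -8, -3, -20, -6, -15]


Compute absolute values:
  |-13| = 13
  |-8| = 8
  |-3| = 3
  |-20| = 20
  |-6| = 6
  |-15| = 15
Absolute values in increasing order: 3 < 6 < 8 < 13 < 15 < 20
Listing the original numbers in that order gives the answer.
Final answer: [-3, -6, -8, -13, -15, -20]


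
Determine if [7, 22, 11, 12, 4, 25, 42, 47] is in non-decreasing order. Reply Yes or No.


Check consecutive pairs:
  7 <= 22? True
  22 <= 11? False
  11 <= 12? True
  12 <= 4? False
  4 <= 25? True
  25 <= 42? True
  42 <= 47? True
2 consecutive pair(s) are out of order, so the list is not sorted.
Final answer: No


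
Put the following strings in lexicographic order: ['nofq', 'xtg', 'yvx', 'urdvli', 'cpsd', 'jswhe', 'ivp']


Compare strings character by character (the first differing letter decides):
  'cpsd' < 'ivp' since 'c' < 'i' at position 1
  'ivp' < 'jswhe' since 'i' < 'j' at position 1
  'jswhe' < 'nofq' since 'j' < 'n' at position 1
  'nofq' < 'urdvli' since 'n' < 'u' at position 1
  'urdvli' < 'xtg' since 'u' < 'x' at position 1
  'xtg' < 'yvx' since 'x' < 'y' at position 1
Chaining these comparisons gives the alphabetical order.
Final answer: ['cpsd', 'ivp', 'jswhe', 'nofq', 'urdvli', 'xtg', 'yvx']


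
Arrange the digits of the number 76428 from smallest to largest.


The number 76428 has digits: 7, 6, 4, 2, 8
Sorted: 2, 4, 6, 7, 8
Joining the sorted digits gives the result.
Final answer: 24678


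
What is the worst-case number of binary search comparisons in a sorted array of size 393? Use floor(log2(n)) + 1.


Binary search halves the search space each step.
Maximum comparisons = floor(log2(393)) + 1
log2(393) = 8.6184
floor(log2(393)) = 8, so 8 + 1 = 9
Final answer: 9


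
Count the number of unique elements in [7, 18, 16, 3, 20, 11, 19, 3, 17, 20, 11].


List all unique values:
Distinct values: [3, 7, 11, 16, 17, 18, 19, 20]
Count = 8
Final answer: 8


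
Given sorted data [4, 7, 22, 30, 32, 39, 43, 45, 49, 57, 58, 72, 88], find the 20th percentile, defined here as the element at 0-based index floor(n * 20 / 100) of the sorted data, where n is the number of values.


The dataset has n = 13 elements.
Index = floor(13 * 20 / 100) = floor(260 / 100) = floor(2.6) = 2
Counting from index 0 in the sorted data, the element at index 2 is 22.
Final answer: 22


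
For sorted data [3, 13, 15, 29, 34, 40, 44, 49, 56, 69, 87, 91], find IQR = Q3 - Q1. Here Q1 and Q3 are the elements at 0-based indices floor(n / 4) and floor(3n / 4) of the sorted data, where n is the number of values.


The data has n = 12 elements.
Q1 index = floor(12 / 4) = floor(3) = 3; Q3 index = floor(3 * 12 / 4) = floor(9) = 9
Q1 = element at index 3 = 29
Q3 = element at index 9 = 69
IQR = 69 - 29 = 40
Final answer: 40


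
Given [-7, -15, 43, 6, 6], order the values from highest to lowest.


Original list: [-7, -15, 43, 6, 6]
Repeatedly take the largest remaining element:
  Remaining [-7, -15, 43, 6, 6] -> largest is 43
  Remaining [-7, -15, 6, 6] -> largest is 6
  Remaining [-7, -15, 6] -> largest is 6
  Remaining [-7, -15] -> largest is -7
  Remaining [-15] -> largest is -15
Collecting the picks in order gives the descending list.
Final answer: [43, 6, 6, -7, -15]


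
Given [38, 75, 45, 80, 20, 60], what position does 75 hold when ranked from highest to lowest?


Sort descending: [80, 75, 60, 45, 38, 20]
Find 75 in the sorted list.
75 is at position 2.
Final answer: 2


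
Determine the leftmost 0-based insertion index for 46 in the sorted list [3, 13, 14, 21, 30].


List is sorted: [3, 13, 14, 21, 30]
We need the leftmost position where 46 can be inserted, i.e. the first index whose element is >= 46 (or the end of the list if none is).
Binary search with low=0, high=5 (0-based indices):
  low=0, high=5, mid=2: a[2]=14 < 46, so low = 3
  low=3, high=5, mid=4: a[4]=30 < 46, so low = 5
Now low = high = 5, so the insertion index is 5.
Final answer: 5


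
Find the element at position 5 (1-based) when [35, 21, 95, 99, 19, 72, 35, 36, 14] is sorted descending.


Sort descending: [99, 95, 72, 36, 35, 35, 21, 19, 14]
The 5th element (1-indexed) is at index 4.
Value = 35
Final answer: 35


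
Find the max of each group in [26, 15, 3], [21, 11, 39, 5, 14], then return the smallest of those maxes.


Find max of each group:
  Group 1: [26, 15, 3] -> max = 26
  Group 2: [21, 11, 39, 5, 14] -> max = 39
Maxes: [26, 39]
Minimum of maxes = 26
Final answer: 26


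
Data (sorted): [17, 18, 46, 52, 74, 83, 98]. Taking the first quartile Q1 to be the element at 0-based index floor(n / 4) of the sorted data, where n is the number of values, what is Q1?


The list has n = 7 elements.
Q1 index = floor(7 / 4) = floor(1.75) = 1
Counting from index 0 in the sorted data, the element at index 1 is 18.
Final answer: 18


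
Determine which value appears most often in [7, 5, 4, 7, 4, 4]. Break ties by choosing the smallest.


Count the frequency of each value:
  4 appears 3 time(s)
  5 appears 1 time(s)
  7 appears 2 time(s)
Maximum frequency is 3.
Only 4 reaches that frequency, so it is the mode.
Final answer: 4


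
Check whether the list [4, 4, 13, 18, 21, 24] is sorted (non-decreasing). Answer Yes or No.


Check consecutive pairs:
  4 <= 4? True
  4 <= 13? True
  13 <= 18? True
  18 <= 21? True
  21 <= 24? True
Every consecutive pair is in order, so the list is non-decreasing.
Final answer: Yes


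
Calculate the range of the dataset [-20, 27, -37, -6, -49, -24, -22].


Maximum value: 27
Minimum value: -49
Range = 27 - (-49) = 76
Final answer: 76


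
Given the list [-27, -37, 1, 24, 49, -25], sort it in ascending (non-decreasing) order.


Original list: [-27, -37, 1, 24, 49, -25]
Repeatedly take the smallest remaining element:
  Remaining [-27, -37, 1, 24, 49, -25] -> smallest is -37
  Remaining [-27, 1, 24, 49, -25] -> smallest is -27
  Remaining [1, 24, 49, -25] -> smallest is -25
  Remaining [1, 24, 49] -> smallest is 1
  Remaining [24, 49] -> smallest is 24
  Remaining [49] -> smallest is 49
Collecting the picks in order gives the sorted list.
Final answer: [-37, -27, -25, 1, 24, 49]


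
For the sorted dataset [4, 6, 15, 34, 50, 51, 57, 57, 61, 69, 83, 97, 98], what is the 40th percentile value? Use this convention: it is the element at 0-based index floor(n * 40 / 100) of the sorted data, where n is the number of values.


The dataset has n = 13 elements.
Index = floor(13 * 40 / 100) = floor(520 / 100) = floor(5.2) = 5
Counting from index 0 in the sorted data, the element at index 5 is 51.
Final answer: 51


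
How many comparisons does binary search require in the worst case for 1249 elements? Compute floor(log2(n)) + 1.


Binary search halves the search space each step.
Maximum comparisons = floor(log2(1249)) + 1
log2(1249) = 10.2866
floor(log2(1249)) = 10, so 10 + 1 = 11
Final answer: 11


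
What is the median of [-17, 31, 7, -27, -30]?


First, sort the list: [-30, -27, -17, 7, 31]
The list has 5 elements (odd count).
The middle index is 2 (0-based), and the element there is -17.
Final answer: -17


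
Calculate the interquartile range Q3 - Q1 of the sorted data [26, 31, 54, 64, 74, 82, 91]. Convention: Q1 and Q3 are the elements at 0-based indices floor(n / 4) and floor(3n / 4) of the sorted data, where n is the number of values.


The data has n = 7 elements.
Q1 index = floor(7 / 4) = floor(1.75) = 1; Q3 index = floor(3 * 7 / 4) = floor(5.25) = 5
Q1 = element at index 1 = 31
Q3 = element at index 5 = 82
IQR = 82 - 31 = 51
Final answer: 51


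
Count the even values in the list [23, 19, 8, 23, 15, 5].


Check each element:
  23 is odd
  19 is odd
  8 is even
  23 is odd
  15 is odd
  5 is odd
Evens: [8]
Count of evens = 1
Final answer: 1


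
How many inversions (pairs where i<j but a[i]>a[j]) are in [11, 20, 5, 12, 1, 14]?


For each element, count the later elements that are smaller than it:
  11 (index 0): smaller elements after it = [5, 1] -> 2
  20 (index 1): smaller elements after it = [5, 12, 1, 14] -> 4
  5 (index 2): smaller elements after it = [1] -> 1
  12 (index 3): smaller elements after it = [1] -> 1
  1 (index 4): smaller elements after it = [] -> 0
Total inversions = 2 + 4 + 1 + 1 + 0 = 8
Final answer: 8


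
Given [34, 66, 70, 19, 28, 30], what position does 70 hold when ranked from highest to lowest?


Sort descending: [70, 66, 34, 30, 28, 19]
Find 70 in the sorted list.
70 is at position 1.
Final answer: 1


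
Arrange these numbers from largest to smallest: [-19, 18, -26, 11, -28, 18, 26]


Original list: [-19, 18, -26, 11, -28, 18, 26]
Repeatedly take the largest remaining element:
  Remaining [-19, 18, -26, 11, -28, 18, 26] -> largest is 26
  Remaining [-19, 18, -26, 11, -28, 18] -> largest is 18
  Remaining [-19, -26, 11, -28, 18] -> largest is 18
  Remaining [-19, -26, 11, -28] -> largest is 11
  Remaining [-19, -26, -28] -> largest is -19
  Remaining [-26, -28] -> largest is -26
  Remaining [-28] -> largest is -28
Collecting the picks in order gives the descending list.
Final answer: [26, 18, 18, 11, -19, -26, -28]


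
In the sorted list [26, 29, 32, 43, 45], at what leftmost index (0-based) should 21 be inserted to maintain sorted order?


List is sorted: [26, 29, 32, 43, 45]
We need the leftmost position where 21 can be inserted, i.e. the first index whose element is >= 21 (or the end of the list if none is).
Binary search with low=0, high=5 (0-based indices):
  low=0, high=5, mid=2: a[2]=32 >= 21, so high = 2
  low=0, high=2, mid=1: a[1]=29 >= 21, so high = 1
  low=0, high=1, mid=0: a[0]=26 >= 21, so high = 0
Now low = high = 0, so the insertion index is 0.
Final answer: 0


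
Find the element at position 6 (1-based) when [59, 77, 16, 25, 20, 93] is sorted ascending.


Sort ascending: [16, 20, 25, 59, 77, 93]
The 6th element (1-indexed) is at index 5.
Value = 93
Final answer: 93


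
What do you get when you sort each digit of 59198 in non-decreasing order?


The number 59198 has digits: 5, 9, 1, 9, 8
Sorted: 1, 5, 8, 9, 9
Joining the sorted digits gives the result.
Final answer: 15899


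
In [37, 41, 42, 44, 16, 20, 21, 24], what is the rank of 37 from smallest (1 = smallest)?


Sort ascending: [16, 20, 21, 24, 37, 41, 42, 44]
Find 37 in the sorted list.
37 is at position 5 (1-indexed).
Final answer: 5


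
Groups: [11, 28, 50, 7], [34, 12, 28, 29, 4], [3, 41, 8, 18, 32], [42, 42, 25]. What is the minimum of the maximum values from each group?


Find max of each group:
  Group 1: [11, 28, 50, 7] -> max = 50
  Group 2: [34, 12, 28, 29, 4] -> max = 34
  Group 3: [3, 41, 8, 18, 32] -> max = 41
  Group 4: [42, 42, 25] -> max = 42
Maxes: [50, 34, 41, 42]
Minimum of maxes = 34
Final answer: 34


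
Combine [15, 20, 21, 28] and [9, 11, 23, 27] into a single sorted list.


List A: [15, 20, 21, 28]
List B: [9, 11, 23, 27]
Repeatedly compare the front elements and take the smaller:
  15 vs 9 -> take 9
  15 vs 11 -> take 11
  15 vs 23 -> take 15
  20 vs 23 -> take 20
  21 vs 23 -> take 21
  28 vs 23 -> take 23
  28 vs 27 -> take 27
  B is exhausted; append the rest of A: [28]
Final answer: [9, 11, 15, 20, 21, 23, 27, 28]


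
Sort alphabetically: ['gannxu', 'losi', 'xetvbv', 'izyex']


Compare strings character by character (the first differing letter decides):
  'gannxu' < 'izyex' since 'g' < 'i' at position 1
  'izyex' < 'losi' since 'i' < 'l' at position 1
  'losi' < 'xetvbv' since 'l' < 'x' at position 1
Chaining these comparisons gives the alphabetical order.
Final answer: ['gannxu', 'izyex', 'losi', 'xetvbv']


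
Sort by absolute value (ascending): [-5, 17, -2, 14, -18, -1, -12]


Compute absolute values:
  |-5| = 5
  |17| = 17
  |-2| = 2
  |14| = 14
  |-18| = 18
  |-1| = 1
  |-12| = 12
Absolute values in increasing order: 1 < 2 < 5 < 12 < 14 < 17 < 18
Listing the original numbers in that order gives the answer.
Final answer: [-1, -2, -5, -12, 14, 17, -18]


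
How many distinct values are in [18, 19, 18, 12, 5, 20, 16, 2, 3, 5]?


List all unique values:
Distinct values: [2, 3, 5, 12, 16, 18, 19, 20]
Count = 8
Final answer: 8


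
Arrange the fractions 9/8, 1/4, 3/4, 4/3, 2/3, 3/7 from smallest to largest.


Convert to decimal for comparison:
  9/8 = 1.125
  1/4 = 0.25
  3/4 = 0.75
  4/3 = 1.3333
  2/3 = 0.6667
  3/7 = 0.4286
Decimals in increasing order: 0.25 < 0.4286 < 0.6667 < 0.75 < 1.125 < 1.3333
Writing each back as its fraction gives the sorted order.
Final answer: 1/4, 3/7, 2/3, 3/4, 9/8, 4/3


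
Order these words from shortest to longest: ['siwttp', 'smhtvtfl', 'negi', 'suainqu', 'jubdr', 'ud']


Compute lengths:
  'siwttp' has length 6
  'smhtvtfl' has length 8
  'negi' has length 4
  'suainqu' has length 7
  'jubdr' has length 5
  'ud' has length 2
Lengths in increasing order: 2 < 4 < 5 < 6 < 7 < 8
Listing the words in that order gives the answer.
Final answer: ['ud', 'negi', 'jubdr', 'siwttp', 'suainqu', 'smhtvtfl']


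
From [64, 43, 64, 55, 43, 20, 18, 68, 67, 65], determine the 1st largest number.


Sort descending: [68, 67, 65, 64, 64, 55, 43, 43, 20, 18]
The 1st element (1-indexed) is at index 0.
Value = 68
Final answer: 68


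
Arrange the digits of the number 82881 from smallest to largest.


The number 82881 has digits: 8, 2, 8, 8, 1
Sorted: 1, 2, 8, 8, 8
Joining the sorted digits gives the result.
Final answer: 12888


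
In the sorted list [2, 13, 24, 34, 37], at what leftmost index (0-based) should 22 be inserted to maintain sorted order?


List is sorted: [2, 13, 24, 34, 37]
We need the leftmost position where 22 can be inserted, i.e. the first index whose element is >= 22 (or the end of the list if none is).
Binary search with low=0, high=5 (0-based indices):
  low=0, high=5, mid=2: a[2]=24 >= 22, so high = 2
  low=0, high=2, mid=1: a[1]=13 < 22, so low = 2
Now low = high = 2, so the insertion index is 2.
Final answer: 2


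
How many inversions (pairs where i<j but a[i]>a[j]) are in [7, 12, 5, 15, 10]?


For each element, count the later elements that are smaller than it:
  7 (index 0): smaller elements after it = [5] -> 1
  12 (index 1): smaller elements after it = [5, 10] -> 2
  5 (index 2): smaller elements after it = [] -> 0
  15 (index 3): smaller elements after it = [10] -> 1
Total inversions = 1 + 2 + 0 + 1 = 4
Final answer: 4


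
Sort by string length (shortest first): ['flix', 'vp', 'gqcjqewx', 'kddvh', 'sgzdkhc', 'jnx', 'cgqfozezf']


Compute lengths:
  'flix' has length 4
  'vp' has length 2
  'gqcjqewx' has length 8
  'kddvh' has length 5
  'sgzdkhc' has length 7
  'jnx' has length 3
  'cgqfozezf' has length 9
Lengths in increasing order: 2 < 3 < 4 < 5 < 7 < 8 < 9
Listing the words in that order gives the answer.
Final answer: ['vp', 'jnx', 'flix', 'kddvh', 'sgzdkhc', 'gqcjqewx', 'cgqfozezf']


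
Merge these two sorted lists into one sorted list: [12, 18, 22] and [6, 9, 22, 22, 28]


List A: [12, 18, 22]
List B: [6, 9, 22, 22, 28]
Repeatedly compare the front elements and take the smaller:
  12 vs 6 -> take 6
  12 vs 9 -> take 9
  12 vs 22 -> take 12
  18 vs 22 -> take 18
  22 vs 22 -> take 22
  A is exhausted; append the rest of B: [22, 22, 28]
Final answer: [6, 9, 12, 18, 22, 22, 22, 28]


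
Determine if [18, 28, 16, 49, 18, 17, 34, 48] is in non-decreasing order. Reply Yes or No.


Check consecutive pairs:
  18 <= 28? True
  28 <= 16? False
  16 <= 49? True
  49 <= 18? False
  18 <= 17? False
  17 <= 34? True
  34 <= 48? True
3 consecutive pair(s) are out of order, so the list is not sorted.
Final answer: No


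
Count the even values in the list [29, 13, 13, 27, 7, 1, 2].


Check each element:
  29 is odd
  13 is odd
  13 is odd
  27 is odd
  7 is odd
  1 is odd
  2 is even
Evens: [2]
Count of evens = 1
Final answer: 1


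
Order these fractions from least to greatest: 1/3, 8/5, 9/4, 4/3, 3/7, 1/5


Convert to decimal for comparison:
  1/3 = 0.3333
  8/5 = 1.6
  9/4 = 2.25
  4/3 = 1.3333
  3/7 = 0.4286
  1/5 = 0.2
Decimals in increasing order: 0.2 < 0.3333 < 0.4286 < 1.3333 < 1.6 < 2.25
Writing each back as its fraction gives the sorted order.
Final answer: 1/5, 1/3, 3/7, 4/3, 8/5, 9/4


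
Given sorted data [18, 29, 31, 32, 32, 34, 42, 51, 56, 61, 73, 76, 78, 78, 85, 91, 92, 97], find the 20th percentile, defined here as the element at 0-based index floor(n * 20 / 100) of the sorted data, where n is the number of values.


The dataset has n = 18 elements.
Index = floor(18 * 20 / 100) = floor(360 / 100) = floor(3.6) = 3
Counting from index 0 in the sorted data, the element at index 3 is 32.
Final answer: 32


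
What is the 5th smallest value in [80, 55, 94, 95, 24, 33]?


Sort ascending: [24, 33, 55, 80, 94, 95]
The 5th element (1-indexed) is at index 4.
Value = 94
Final answer: 94


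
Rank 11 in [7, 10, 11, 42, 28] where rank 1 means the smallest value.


Sort ascending: [7, 10, 11, 28, 42]
Find 11 in the sorted list.
11 is at position 3 (1-indexed).
Final answer: 3


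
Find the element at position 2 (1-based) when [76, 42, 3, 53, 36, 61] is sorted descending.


Sort descending: [76, 61, 53, 42, 36, 3]
The 2nd element (1-indexed) is at index 1.
Value = 61
Final answer: 61


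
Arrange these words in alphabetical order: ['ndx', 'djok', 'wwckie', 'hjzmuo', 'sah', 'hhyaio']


Compare strings character by character (the first differing letter decides):
  'djok' < 'hhyaio' since 'd' < 'h' at position 1
  'hhyaio' < 'hjzmuo' since 'h' < 'j' at position 2
  'hjzmuo' < 'ndx' since 'h' < 'n' at position 1
  'ndx' < 'sah' since 'n' < 's' at position 1
  'sah' < 'wwckie' since 's' < 'w' at position 1
Chaining these comparisons gives the alphabetical order.
Final answer: ['djok', 'hhyaio', 'hjzmuo', 'ndx', 'sah', 'wwckie']


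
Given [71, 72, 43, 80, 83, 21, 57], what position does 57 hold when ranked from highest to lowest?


Sort descending: [83, 80, 72, 71, 57, 43, 21]
Find 57 in the sorted list.
57 is at position 5.
Final answer: 5


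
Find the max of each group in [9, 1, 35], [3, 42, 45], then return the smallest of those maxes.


Find max of each group:
  Group 1: [9, 1, 35] -> max = 35
  Group 2: [3, 42, 45] -> max = 45
Maxes: [35, 45]
Minimum of maxes = 35
Final answer: 35


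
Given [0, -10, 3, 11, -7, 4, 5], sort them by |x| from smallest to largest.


Compute absolute values:
  |0| = 0
  |-10| = 10
  |3| = 3
  |11| = 11
  |-7| = 7
  |4| = 4
  |5| = 5
Absolute values in increasing order: 0 < 3 < 4 < 5 < 7 < 10 < 11
Listing the original numbers in that order gives the answer.
Final answer: [0, 3, 4, 5, -7, -10, 11]


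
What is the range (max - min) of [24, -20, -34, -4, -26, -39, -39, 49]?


Maximum value: 49
Minimum value: -39
Range = 49 - (-39) = 88
Final answer: 88


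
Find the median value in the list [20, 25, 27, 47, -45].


First, sort the list: [-45, 20, 25, 27, 47]
The list has 5 elements (odd count).
The middle index is 2 (0-based), and the element there is 25.
Final answer: 25


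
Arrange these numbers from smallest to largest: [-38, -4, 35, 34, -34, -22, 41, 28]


Original list: [-38, -4, 35, 34, -34, -22, 41, 28]
Repeatedly take the smallest remaining element:
  Remaining [-38, -4, 35, 34, -34, -22, 41, 28] -> smallest is -38
  Remaining [-4, 35, 34, -34, -22, 41, 28] -> smallest is -34
  Remaining [-4, 35, 34, -22, 41, 28] -> smallest is -22
  Remaining [-4, 35, 34, 41, 28] -> smallest is -4
  Remaining [35, 34, 41, 28] -> smallest is 28
  Remaining [35, 34, 41] -> smallest is 34
  Remaining [35, 41] -> smallest is 35
  Remaining [41] -> smallest is 41
Collecting the picks in order gives the sorted list.
Final answer: [-38, -34, -22, -4, 28, 34, 35, 41]


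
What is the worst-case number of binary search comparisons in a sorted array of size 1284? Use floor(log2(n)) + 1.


Binary search halves the search space each step.
Maximum comparisons = floor(log2(1284)) + 1
log2(1284) = 10.3264
floor(log2(1284)) = 10, so 10 + 1 = 11
Final answer: 11


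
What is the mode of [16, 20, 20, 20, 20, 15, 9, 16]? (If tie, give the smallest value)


Count the frequency of each value:
  9 appears 1 time(s)
  15 appears 1 time(s)
  16 appears 2 time(s)
  20 appears 4 time(s)
Maximum frequency is 4.
Only 20 reaches that frequency, so it is the mode.
Final answer: 20


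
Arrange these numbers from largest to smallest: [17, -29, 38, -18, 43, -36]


Original list: [17, -29, 38, -18, 43, -36]
Repeatedly take the largest remaining element:
  Remaining [17, -29, 38, -18, 43, -36] -> largest is 43
  Remaining [17, -29, 38, -18, -36] -> largest is 38
  Remaining [17, -29, -18, -36] -> largest is 17
  Remaining [-29, -18, -36] -> largest is -18
  Remaining [-29, -36] -> largest is -29
  Remaining [-36] -> largest is -36
Collecting the picks in order gives the descending list.
Final answer: [43, 38, 17, -18, -29, -36]


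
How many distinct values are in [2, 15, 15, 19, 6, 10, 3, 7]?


List all unique values:
Distinct values: [2, 3, 6, 7, 10, 15, 19]
Count = 7
Final answer: 7


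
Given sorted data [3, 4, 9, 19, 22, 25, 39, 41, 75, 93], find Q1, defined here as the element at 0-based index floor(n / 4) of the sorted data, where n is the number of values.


The list has n = 10 elements.
Q1 index = floor(10 / 4) = floor(2.5) = 2
Counting from index 0 in the sorted data, the element at index 2 is 9.
Final answer: 9


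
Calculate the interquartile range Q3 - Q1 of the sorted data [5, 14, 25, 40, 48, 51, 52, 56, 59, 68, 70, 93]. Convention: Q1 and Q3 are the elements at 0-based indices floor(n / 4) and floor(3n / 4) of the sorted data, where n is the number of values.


The data has n = 12 elements.
Q1 index = floor(12 / 4) = floor(3) = 3; Q3 index = floor(3 * 12 / 4) = floor(9) = 9
Q1 = element at index 3 = 40
Q3 = element at index 9 = 68
IQR = 68 - 40 = 28
Final answer: 28


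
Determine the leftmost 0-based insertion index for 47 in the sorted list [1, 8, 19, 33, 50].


List is sorted: [1, 8, 19, 33, 50]
We need the leftmost position where 47 can be inserted, i.e. the first index whose element is >= 47 (or the end of the list if none is).
Binary search with low=0, high=5 (0-based indices):
  low=0, high=5, mid=2: a[2]=19 < 47, so low = 3
  low=3, high=5, mid=4: a[4]=50 >= 47, so high = 4
  low=3, high=4, mid=3: a[3]=33 < 47, so low = 4
Now low = high = 4, so the insertion index is 4.
Final answer: 4


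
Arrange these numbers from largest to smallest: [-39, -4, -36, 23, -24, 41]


Original list: [-39, -4, -36, 23, -24, 41]
Repeatedly take the largest remaining element:
  Remaining [-39, -4, -36, 23, -24, 41] -> largest is 41
  Remaining [-39, -4, -36, 23, -24] -> largest is 23
  Remaining [-39, -4, -36, -24] -> largest is -4
  Remaining [-39, -36, -24] -> largest is -24
  Remaining [-39, -36] -> largest is -36
  Remaining [-39] -> largest is -39
Collecting the picks in order gives the descending list.
Final answer: [41, 23, -4, -24, -36, -39]


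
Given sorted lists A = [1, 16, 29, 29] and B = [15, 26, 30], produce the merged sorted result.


List A: [1, 16, 29, 29]
List B: [15, 26, 30]
Repeatedly compare the front elements and take the smaller:
  1 vs 15 -> take 1
  16 vs 15 -> take 15
  16 vs 26 -> take 16
  29 vs 26 -> take 26
  29 vs 30 -> take 29
  29 vs 30 -> take 29
  A is exhausted; append the rest of B: [30]
Final answer: [1, 15, 16, 26, 29, 29, 30]


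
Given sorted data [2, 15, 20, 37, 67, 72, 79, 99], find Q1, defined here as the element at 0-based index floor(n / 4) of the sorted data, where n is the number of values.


The list has n = 8 elements.
Q1 index = floor(8 / 4) = floor(2) = 2
Counting from index 0 in the sorted data, the element at index 2 is 20.
Final answer: 20


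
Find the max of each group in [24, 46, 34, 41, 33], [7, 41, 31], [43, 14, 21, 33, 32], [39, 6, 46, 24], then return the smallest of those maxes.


Find max of each group:
  Group 1: [24, 46, 34, 41, 33] -> max = 46
  Group 2: [7, 41, 31] -> max = 41
  Group 3: [43, 14, 21, 33, 32] -> max = 43
  Group 4: [39, 6, 46, 24] -> max = 46
Maxes: [46, 41, 43, 46]
Minimum of maxes = 41
Final answer: 41


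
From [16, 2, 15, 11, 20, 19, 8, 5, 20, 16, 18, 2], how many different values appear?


List all unique values:
Distinct values: [2, 5, 8, 11, 15, 16, 18, 19, 20]
Count = 9
Final answer: 9


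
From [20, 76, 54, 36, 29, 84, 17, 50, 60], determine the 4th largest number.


Sort descending: [84, 76, 60, 54, 50, 36, 29, 20, 17]
The 4th element (1-indexed) is at index 3.
Value = 54
Final answer: 54


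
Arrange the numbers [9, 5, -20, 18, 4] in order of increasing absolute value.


Compute absolute values:
  |9| = 9
  |5| = 5
  |-20| = 20
  |18| = 18
  |4| = 4
Absolute values in increasing order: 4 < 5 < 9 < 18 < 20
Listing the original numbers in that order gives the answer.
Final answer: [4, 5, 9, 18, -20]


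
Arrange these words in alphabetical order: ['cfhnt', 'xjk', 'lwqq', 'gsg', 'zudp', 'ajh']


Compare strings character by character (the first differing letter decides):
  'ajh' < 'cfhnt' since 'a' < 'c' at position 1
  'cfhnt' < 'gsg' since 'c' < 'g' at position 1
  'gsg' < 'lwqq' since 'g' < 'l' at position 1
  'lwqq' < 'xjk' since 'l' < 'x' at position 1
  'xjk' < 'zudp' since 'x' < 'z' at position 1
Chaining these comparisons gives the alphabetical order.
Final answer: ['ajh', 'cfhnt', 'gsg', 'lwqq', 'xjk', 'zudp']


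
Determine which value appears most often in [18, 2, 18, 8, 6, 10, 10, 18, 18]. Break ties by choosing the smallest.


Count the frequency of each value:
  2 appears 1 time(s)
  6 appears 1 time(s)
  8 appears 1 time(s)
  10 appears 2 time(s)
  18 appears 4 time(s)
Maximum frequency is 4.
Only 18 reaches that frequency, so it is the mode.
Final answer: 18


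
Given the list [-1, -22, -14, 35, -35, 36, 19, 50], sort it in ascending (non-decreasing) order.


Original list: [-1, -22, -14, 35, -35, 36, 19, 50]
Repeatedly take the smallest remaining element:
  Remaining [-1, -22, -14, 35, -35, 36, 19, 50] -> smallest is -35
  Remaining [-1, -22, -14, 35, 36, 19, 50] -> smallest is -22
  Remaining [-1, -14, 35, 36, 19, 50] -> smallest is -14
  Remaining [-1, 35, 36, 19, 50] -> smallest is -1
  Remaining [35, 36, 19, 50] -> smallest is 19
  Remaining [35, 36, 50] -> smallest is 35
  Remaining [36, 50] -> smallest is 36
  Remaining [50] -> smallest is 50
Collecting the picks in order gives the sorted list.
Final answer: [-35, -22, -14, -1, 19, 35, 36, 50]


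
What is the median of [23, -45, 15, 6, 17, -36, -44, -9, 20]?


First, sort the list: [-45, -44, -36, -9, 6, 15, 17, 20, 23]
The list has 9 elements (odd count).
The middle index is 4 (0-based), and the element there is 6.
Final answer: 6


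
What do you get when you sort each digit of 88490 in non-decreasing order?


The number 88490 has digits: 8, 8, 4, 9, 0
Sorted: 0, 4, 8, 8, 9
Joining the sorted digits gives the result.
Final answer: 04889


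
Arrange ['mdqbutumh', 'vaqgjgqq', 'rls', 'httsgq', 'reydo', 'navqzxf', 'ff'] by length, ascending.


Compute lengths:
  'mdqbutumh' has length 9
  'vaqgjgqq' has length 8
  'rls' has length 3
  'httsgq' has length 6
  'reydo' has length 5
  'navqzxf' has length 7
  'ff' has length 2
Lengths in increasing order: 2 < 3 < 5 < 6 < 7 < 8 < 9
Listing the words in that order gives the answer.
Final answer: ['ff', 'rls', 'reydo', 'httsgq', 'navqzxf', 'vaqgjgqq', 'mdqbutumh']


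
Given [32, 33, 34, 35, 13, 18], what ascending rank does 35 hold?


Sort ascending: [13, 18, 32, 33, 34, 35]
Find 35 in the sorted list.
35 is at position 6 (1-indexed).
Final answer: 6


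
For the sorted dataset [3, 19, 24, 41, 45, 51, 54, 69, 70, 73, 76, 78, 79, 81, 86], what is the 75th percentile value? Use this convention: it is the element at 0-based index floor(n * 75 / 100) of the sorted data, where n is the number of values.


The dataset has n = 15 elements.
Index = floor(15 * 75 / 100) = floor(1125 / 100) = floor(11.25) = 11
Counting from index 0 in the sorted data, the element at index 11 is 78.
Final answer: 78


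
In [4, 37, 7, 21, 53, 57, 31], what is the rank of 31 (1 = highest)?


Sort descending: [57, 53, 37, 31, 21, 7, 4]
Find 31 in the sorted list.
31 is at position 4.
Final answer: 4


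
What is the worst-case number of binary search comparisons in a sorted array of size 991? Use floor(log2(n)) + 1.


Binary search halves the search space each step.
Maximum comparisons = floor(log2(991)) + 1
log2(991) = 9.9527
floor(log2(991)) = 9, so 9 + 1 = 10
Final answer: 10


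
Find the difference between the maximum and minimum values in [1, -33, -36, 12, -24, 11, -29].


Maximum value: 12
Minimum value: -36
Range = 12 - (-36) = 48
Final answer: 48


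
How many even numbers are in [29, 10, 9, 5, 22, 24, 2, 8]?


Check each element:
  29 is odd
  10 is even
  9 is odd
  5 is odd
  22 is even
  24 is even
  2 is even
  8 is even
Evens: [10, 22, 24, 2, 8]
Count of evens = 5
Final answer: 5


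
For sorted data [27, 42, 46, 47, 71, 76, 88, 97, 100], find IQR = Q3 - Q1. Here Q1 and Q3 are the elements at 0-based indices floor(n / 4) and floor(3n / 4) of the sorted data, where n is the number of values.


The data has n = 9 elements.
Q1 index = floor(9 / 4) = floor(2.25) = 2; Q3 index = floor(3 * 9 / 4) = floor(6.75) = 6
Q1 = element at index 2 = 46
Q3 = element at index 6 = 88
IQR = 88 - 46 = 42
Final answer: 42


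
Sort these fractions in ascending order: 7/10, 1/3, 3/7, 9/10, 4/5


Convert to decimal for comparison:
  7/10 = 0.7
  1/3 = 0.3333
  3/7 = 0.4286
  9/10 = 0.9
  4/5 = 0.8
Decimals in increasing order: 0.3333 < 0.4286 < 0.7 < 0.8 < 0.9
Writing each back as its fraction gives the sorted order.
Final answer: 1/3, 3/7, 7/10, 4/5, 9/10


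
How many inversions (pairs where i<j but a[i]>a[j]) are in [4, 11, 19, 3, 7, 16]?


For each element, count the later elements that are smaller than it:
  4 (index 0): smaller elements after it = [3] -> 1
  11 (index 1): smaller elements after it = [3, 7] -> 2
  19 (index 2): smaller elements after it = [3, 7, 16] -> 3
  3 (index 3): smaller elements after it = [] -> 0
  7 (index 4): smaller elements after it = [] -> 0
Total inversions = 1 + 2 + 3 + 0 + 0 = 6
Final answer: 6


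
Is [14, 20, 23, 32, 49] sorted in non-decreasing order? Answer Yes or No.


Check consecutive pairs:
  14 <= 20? True
  20 <= 23? True
  23 <= 32? True
  32 <= 49? True
Every consecutive pair is in order, so the list is non-decreasing.
Final answer: Yes


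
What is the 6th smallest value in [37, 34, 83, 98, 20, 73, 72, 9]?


Sort ascending: [9, 20, 34, 37, 72, 73, 83, 98]
The 6th element (1-indexed) is at index 5.
Value = 73
Final answer: 73


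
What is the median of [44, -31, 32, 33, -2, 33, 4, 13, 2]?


First, sort the list: [-31, -2, 2, 4, 13, 32, 33, 33, 44]
The list has 9 elements (odd count).
The middle index is 4 (0-based), and the element there is 13.
Final answer: 13


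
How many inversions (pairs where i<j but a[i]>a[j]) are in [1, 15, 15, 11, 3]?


For each element, count the later elements that are smaller than it:
  1 (index 0): smaller elements after it = [] -> 0
  15 (index 1): smaller elements after it = [11, 3] -> 2
  15 (index 2): smaller elements after it = [11, 3] -> 2
  11 (index 3): smaller elements after it = [3] -> 1
Total inversions = 0 + 2 + 2 + 1 = 5
Final answer: 5


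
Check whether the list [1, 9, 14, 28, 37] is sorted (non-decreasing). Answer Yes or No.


Check consecutive pairs:
  1 <= 9? True
  9 <= 14? True
  14 <= 28? True
  28 <= 37? True
Every consecutive pair is in order, so the list is non-decreasing.
Final answer: Yes


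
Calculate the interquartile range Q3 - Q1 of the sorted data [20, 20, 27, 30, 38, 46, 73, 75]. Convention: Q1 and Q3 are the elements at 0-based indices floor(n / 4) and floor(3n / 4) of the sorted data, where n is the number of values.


The data has n = 8 elements.
Q1 index = floor(8 / 4) = floor(2) = 2; Q3 index = floor(3 * 8 / 4) = floor(6) = 6
Q1 = element at index 2 = 27
Q3 = element at index 6 = 73
IQR = 73 - 27 = 46
Final answer: 46


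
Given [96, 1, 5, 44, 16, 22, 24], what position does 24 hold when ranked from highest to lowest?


Sort descending: [96, 44, 24, 22, 16, 5, 1]
Find 24 in the sorted list.
24 is at position 3.
Final answer: 3


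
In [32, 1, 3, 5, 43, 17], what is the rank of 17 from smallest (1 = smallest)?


Sort ascending: [1, 3, 5, 17, 32, 43]
Find 17 in the sorted list.
17 is at position 4 (1-indexed).
Final answer: 4


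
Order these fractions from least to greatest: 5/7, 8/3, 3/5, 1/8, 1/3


Convert to decimal for comparison:
  5/7 = 0.7143
  8/3 = 2.6667
  3/5 = 0.6
  1/8 = 0.125
  1/3 = 0.3333
Decimals in increasing order: 0.125 < 0.3333 < 0.6 < 0.7143 < 2.6667
Writing each back as its fraction gives the sorted order.
Final answer: 1/8, 1/3, 3/5, 5/7, 8/3


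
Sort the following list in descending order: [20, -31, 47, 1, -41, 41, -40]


Original list: [20, -31, 47, 1, -41, 41, -40]
Repeatedly take the largest remaining element:
  Remaining [20, -31, 47, 1, -41, 41, -40] -> largest is 47
  Remaining [20, -31, 1, -41, 41, -40] -> largest is 41
  Remaining [20, -31, 1, -41, -40] -> largest is 20
  Remaining [-31, 1, -41, -40] -> largest is 1
  Remaining [-31, -41, -40] -> largest is -31
  Remaining [-41, -40] -> largest is -40
  Remaining [-41] -> largest is -41
Collecting the picks in order gives the descending list.
Final answer: [47, 41, 20, 1, -31, -40, -41]


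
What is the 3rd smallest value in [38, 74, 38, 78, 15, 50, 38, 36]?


Sort ascending: [15, 36, 38, 38, 38, 50, 74, 78]
The 3rd element (1-indexed) is at index 2.
Value = 38
Final answer: 38


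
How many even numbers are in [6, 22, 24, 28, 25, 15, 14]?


Check each element:
  6 is even
  22 is even
  24 is even
  28 is even
  25 is odd
  15 is odd
  14 is even
Evens: [6, 22, 24, 28, 14]
Count of evens = 5
Final answer: 5


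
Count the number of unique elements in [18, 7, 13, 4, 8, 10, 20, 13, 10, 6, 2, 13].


List all unique values:
Distinct values: [2, 4, 6, 7, 8, 10, 13, 18, 20]
Count = 9
Final answer: 9


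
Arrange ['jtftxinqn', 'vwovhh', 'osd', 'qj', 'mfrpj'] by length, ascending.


Compute lengths:
  'jtftxinqn' has length 9
  'vwovhh' has length 6
  'osd' has length 3
  'qj' has length 2
  'mfrpj' has length 5
Lengths in increasing order: 2 < 3 < 5 < 6 < 9
Listing the words in that order gives the answer.
Final answer: ['qj', 'osd', 'mfrpj', 'vwovhh', 'jtftxinqn']


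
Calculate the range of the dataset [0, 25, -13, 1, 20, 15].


Maximum value: 25
Minimum value: -13
Range = 25 - (-13) = 38
Final answer: 38


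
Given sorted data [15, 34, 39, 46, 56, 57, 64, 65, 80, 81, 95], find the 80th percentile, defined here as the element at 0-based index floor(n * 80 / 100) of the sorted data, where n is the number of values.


The dataset has n = 11 elements.
Index = floor(11 * 80 / 100) = floor(880 / 100) = floor(8.8) = 8
Counting from index 0 in the sorted data, the element at index 8 is 80.
Final answer: 80


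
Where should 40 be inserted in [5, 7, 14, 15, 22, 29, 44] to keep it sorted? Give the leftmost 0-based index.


List is sorted: [5, 7, 14, 15, 22, 29, 44]
We need the leftmost position where 40 can be inserted, i.e. the first index whose element is >= 40 (or the end of the list if none is).
Binary search with low=0, high=7 (0-based indices):
  low=0, high=7, mid=3: a[3]=15 < 40, so low = 4
  low=4, high=7, mid=5: a[5]=29 < 40, so low = 6
  low=6, high=7, mid=6: a[6]=44 >= 40, so high = 6
Now low = high = 6, so the insertion index is 6.
Final answer: 6


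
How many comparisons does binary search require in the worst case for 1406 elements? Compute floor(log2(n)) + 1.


Binary search halves the search space each step.
Maximum comparisons = floor(log2(1406)) + 1
log2(1406) = 10.4574
floor(log2(1406)) = 10, so 10 + 1 = 11
Final answer: 11


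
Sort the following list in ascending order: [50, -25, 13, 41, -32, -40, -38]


Original list: [50, -25, 13, 41, -32, -40, -38]
Repeatedly take the smallest remaining element:
  Remaining [50, -25, 13, 41, -32, -40, -38] -> smallest is -40
  Remaining [50, -25, 13, 41, -32, -38] -> smallest is -38
  Remaining [50, -25, 13, 41, -32] -> smallest is -32
  Remaining [50, -25, 13, 41] -> smallest is -25
  Remaining [50, 13, 41] -> smallest is 13
  Remaining [50, 41] -> smallest is 41
  Remaining [50] -> smallest is 50
Collecting the picks in order gives the sorted list.
Final answer: [-40, -38, -32, -25, 13, 41, 50]
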